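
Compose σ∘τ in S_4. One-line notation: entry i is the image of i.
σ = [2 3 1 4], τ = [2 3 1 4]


σ∘τ: apply τ first, then σ
1 →τ 2 →σ 3
2 →τ 3 →σ 1
3 →τ 1 →σ 2
4 →τ 4 →σ 4

σ∘τ = [3 1 2 4]


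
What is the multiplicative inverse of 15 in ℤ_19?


Use the extended Euclidean algorithm to write 1 = 15·s + 19·t; then s mod 19 is the inverse.
Euclidean algorithm:
  15 = 0·19 + 15
  19 = 1·15 + 4
  15 = 3·4 + 3
  4 = 1·3 + 1
  3 = 3·1 + 0
gcd(15,19) = 1
Back-substitution gives: 15·(-5) + 19·(4) = 1
So 15⁻¹ ≡ -5 ≡ 14 (mod 19)
Check: 15 × 14 = 210 ≡ 1 (mod 19) ✓

15⁻¹ ≡ 14 (mod 19)


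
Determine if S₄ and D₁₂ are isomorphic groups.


Comparing S₄ and D₁₂:
S₄ has trivial center; D₁₂ has center {e, r⁶}

No, S₄ ≇ D₁₂


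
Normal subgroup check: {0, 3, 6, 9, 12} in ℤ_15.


H = {0, 3, 6, 9, 12} in ℤ_15
ℤ_15 is abelian; every subgroup of an abelian group is normal

Yes, normal subgroup


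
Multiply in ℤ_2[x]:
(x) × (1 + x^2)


Expand and collect like terms; reduce coefficients mod 2:
x^0: 0·1 = 0 ≡ 0 (mod 2)
x^1: 0·0 + 1·1 = 1 ≡ 1 (mod 2)
x^2: 0·1 + 1·0 = 0 ≡ 0 (mod 2)
x^3: 1·1 = 1 ≡ 1 (mod 2)
Result: x + x^3

f · g = x + x^3


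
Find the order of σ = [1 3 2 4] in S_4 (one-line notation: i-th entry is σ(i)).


Cycle decomposition: (2 3)
Cycle lengths: 2
Order = lcm(2) = 2

ord(σ) = 2


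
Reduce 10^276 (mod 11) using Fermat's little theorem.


Fermat's little theorem: if p is prime and gcd(a,p)=1, then a^(p-1) ≡ 1 (mod p)
p = 11 is prime, gcd(10,11) = 1
Reduce exponent: 276 mod 10 = 6
So 10^276 ≡ 10^6 (mod 11)
10^6 mod 11 = 1

10^276 ≡ 1 (mod 11)


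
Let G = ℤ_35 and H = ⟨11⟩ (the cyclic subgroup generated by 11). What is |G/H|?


|⟨11⟩| = n / gcd(11, 35) = 35 / 1 = 35
H is normal (ℤ_35 is abelian).
|G/H| = |G| / |H| = 35 / 35 = 1

|G/H| = 1


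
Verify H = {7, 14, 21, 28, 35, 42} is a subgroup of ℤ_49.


Subgroup test for H = {7, 14, 21, 28, 35, 42} in (ℤ_49, +):
(1) 0 ∈ H? No
(2) Closure: for all a,b ∈ H, (a+b) mod 49 ∈ H? No  [counterexample: 7 + 42 = 0 ∉ H]
(3) Inverses: for all a ∈ H, -a mod 49 ∈ H? Yes

No, H is not a subgroup of ℤ_49


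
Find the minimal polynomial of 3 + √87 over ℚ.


Let α = 3 + √87. Then α - 3 = √87, so (α - 3)² = 87, giving α² - 6α - 78 = 0. Degree 2 and α ∉ ℚ, so this is the minimal polynomial.

Minimal polynomial: x² - 6x - 78


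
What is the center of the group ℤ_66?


Z(G) = {g ∈ G | gx = xg for all x ∈ G}
ℤ_66 is abelian, so Z(G) = G

Z(ℤ_66) = ℤ_66


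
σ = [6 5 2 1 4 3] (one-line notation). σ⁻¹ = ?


To find σ⁻¹, swap domain and range:
σ(1) = 6 → σ⁻¹(6) = 1
σ(2) = 5 → σ⁻¹(5) = 2
σ(3) = 2 → σ⁻¹(2) = 3
σ(4) = 1 → σ⁻¹(1) = 4
σ(5) = 4 → σ⁻¹(4) = 5
σ(6) = 3 → σ⁻¹(3) = 6

σ⁻¹ = [4 3 6 5 2 1]


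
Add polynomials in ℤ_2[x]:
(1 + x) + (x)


Add coefficients mod 2:
x^0: 1 + 0 = 1 (mod 2)
x^1: 1 + 1 = 0 (mod 2)
Result: 1

f + g = 1


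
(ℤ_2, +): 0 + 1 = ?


Operation: addition mod 2
0 + 1 = (a + b) mod 2 with a = 0, b = 1

0 + 1 = 1


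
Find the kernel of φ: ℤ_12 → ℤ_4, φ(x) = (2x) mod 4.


Kernel = preimage of identity
ker(φ) = {x ∈ ℤ_12 : 2x ≡ 0 (mod 4)}. Since 4 | 12, φ is well-defined. The kernel is the cyclic subgroup ⟨2⟩ of ℤ_12 (order 6), i.e. {0, 2, 4, 6, 8, 10}

ker(φ) = {0, 2, 4, 6, 8, 10}


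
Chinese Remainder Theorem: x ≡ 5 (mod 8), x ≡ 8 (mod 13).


m₁ = 8, m₂ = 13, gcd = 1, so CRT applies. M = m₁·m₂ = 104
Let M₁ = M/m₁ = 13, M₂ = M/m₂ = 8
Find y₁ ≡ M₁⁻¹ (mod m₁): 13⁻¹ ≡ 5 (mod 8)
Find y₂ ≡ M₂⁻¹ (mod m₂): 8⁻¹ ≡ 5 (mod 13)
x = a₁·M₁·y₁ + a₂·M₂·y₂ = 5·13·5 + 8·8·5 = 645
Reduce mod 104: x ≡ 21
Check: 21 mod 8 = 5 ✓, 21 mod 13 = 8 ✓

x ≡ 21 (mod 104)


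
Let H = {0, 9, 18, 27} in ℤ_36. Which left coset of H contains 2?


2 + H = {2 + h (mod 36) : h ∈ H}
2+0=2, 2+9=11, 2+18=20, 2+27=29

2 + H = {2, 11, 20, 29}


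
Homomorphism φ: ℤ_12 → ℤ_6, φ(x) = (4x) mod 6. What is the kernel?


Kernel = preimage of identity
ker(φ) = {x ∈ ℤ_12 : 4x ≡ 0 (mod 6)}. Since 6 | 12, φ is well-defined. The kernel is the cyclic subgroup ⟨3⟩ of ℤ_12 (order 4), i.e. {0, 3, 6, 9}

ker(φ) = {0, 3, 6, 9}


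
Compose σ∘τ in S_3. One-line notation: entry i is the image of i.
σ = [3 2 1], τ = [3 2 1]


σ∘τ: apply τ first, then σ
1 →τ 3 →σ 1
2 →τ 2 →σ 2
3 →τ 1 →σ 3

σ∘τ = [1 2 3]


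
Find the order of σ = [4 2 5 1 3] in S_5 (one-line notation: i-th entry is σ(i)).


Cycle decomposition: (1 4) (3 5)
Cycle lengths: 2, 2
Order = lcm(2, 2) = 2

ord(σ) = 2


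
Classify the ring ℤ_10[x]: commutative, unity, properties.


ℤ_10 has zero divisors (2·5 ≡ 0), and these lift to constant zero divisors in ℤ_10[x]; so not an integral domain
Commutative: Yes
Integral domain: No
Has unity: Yes

ℤ_10[x]: Commutative=Yes, Unity=Yes


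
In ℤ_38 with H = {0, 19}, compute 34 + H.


34 + H = {34 + h (mod 38) : h ∈ H}
34+0=34, 34+19=15
34 + H = {15, 34} = 15 + H

34 + H = {15, 34}


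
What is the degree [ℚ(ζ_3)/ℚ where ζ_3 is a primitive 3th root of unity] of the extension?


[ℚ(ζ_n):ℚ] = deg Φ_n(x) = φ(n). Here φ(3) = 2

[ℚ(ζ_3)/ℚ where ζ_3 is a primitive 3th root of unity] = 2


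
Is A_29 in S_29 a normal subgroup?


H = A_29 in S_29
A_29 has index 2 in S_29, and every subgroup of index 2 is normal

Yes, normal subgroup


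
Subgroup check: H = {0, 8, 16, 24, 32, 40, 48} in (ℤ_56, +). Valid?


Subgroup test for H = {0, 8, 16, 24, 32, 40, 48} in (ℤ_56, +):
(1) 0 ∈ H? Yes
(2) Closure: for all a,b ∈ H, (a+b) mod 56 ∈ H? Yes
(3) Inverses: for all a ∈ H, -a mod 56 ∈ H? Yes

Yes, H is a subgroup of ℤ_56


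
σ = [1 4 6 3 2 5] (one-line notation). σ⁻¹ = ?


To find σ⁻¹, swap domain and range:
σ(1) = 1 → σ⁻¹(1) = 1
σ(2) = 4 → σ⁻¹(4) = 2
σ(3) = 6 → σ⁻¹(6) = 3
σ(4) = 3 → σ⁻¹(3) = 4
σ(5) = 2 → σ⁻¹(2) = 5
σ(6) = 5 → σ⁻¹(5) = 6

σ⁻¹ = [1 5 4 2 6 3]


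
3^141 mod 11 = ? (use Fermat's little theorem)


Fermat's little theorem: if p is prime and gcd(a,p)=1, then a^(p-1) ≡ 1 (mod p)
p = 11 is prime, gcd(3,11) = 1
Reduce exponent: 141 mod 10 = 1
So 3^141 ≡ 3^1 (mod 11)
3^1 mod 11 = 3

3^141 ≡ 3 (mod 11)


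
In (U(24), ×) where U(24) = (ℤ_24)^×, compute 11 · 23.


Operation: multiplication mod 24
11 · 23 = (a × b) mod 24 with a = 11, b = 23

11 · 23 = 13


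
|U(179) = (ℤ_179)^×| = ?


U(n) is the group of units mod n; |U(n)| = φ(n)
|U(179)| = φ(179) = 178

|U(179) = (ℤ_179)^×| = 178


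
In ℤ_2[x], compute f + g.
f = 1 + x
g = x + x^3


Add coefficients mod 2:
x^0: 1 + 0 = 1 (mod 2)
x^1: 1 + 1 = 0 (mod 2)
x^2: 0 + 0 = 0 (mod 2)
x^3: 0 + 1 = 1 (mod 2)
Result: 1 + x^3

f + g = 1 + x^3


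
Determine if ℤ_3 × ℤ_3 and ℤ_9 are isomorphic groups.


Comparing ℤ_3 × ℤ_3 and ℤ_9:
gcd(3,3) = 3 ≠ 1. Max element order in ℤ_3×ℤ_3 is lcm(3,3) = 3 < 9, so it has no element of order 9

No, ℤ_3 × ℤ_3 ≇ ℤ_9


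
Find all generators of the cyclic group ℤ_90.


g generates ℤ_n iff gcd(g,n) = 1
Prime factors of 90: 2, 3, 5
Generators are g ∈ {1,...,89} not divisible by any of these primes.
Generators: {1, 7, 11, 13, 17, 19, 23, 29, 31, 37, 41, 43, 47, 49, 53, 59, 61, 67, 71, 73, 77, 79, 83, 89}
Number of generators = φ(90) = 24

Generators of ℤ_90 = {1, 7, 11, 13, 17, 19, 23, 29, 31, 37, 41, 43, 47, 49, 53, 59, 61, 67, 71, 73, 77, 79, 83, 89}


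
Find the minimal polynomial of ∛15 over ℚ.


∛15 satisfies x³ - 15 = 0, irreducible over ℚ (no rational root; 15 is not a perfect cube)

Minimal polynomial: x³ - 15


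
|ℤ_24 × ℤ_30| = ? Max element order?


|ℤ_24 × ℤ_30| = 24 × 30 = 720
Max element order = lcm(24,30) = 120
Cyclic? No (gcd=6)

|ℤ_24×ℤ_30| = 720, max element order = 120


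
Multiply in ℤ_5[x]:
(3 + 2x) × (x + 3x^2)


Expand and collect like terms; reduce coefficients mod 5:
x^0: 3·0 = 0 ≡ 0 (mod 5)
x^1: 3·1 + 2·0 = 3 ≡ 3 (mod 5)
x^2: 3·3 + 2·1 = 11 ≡ 1 (mod 5)
x^3: 2·3 = 6 ≡ 1 (mod 5)
Result: 3x + x^2 + x^3

f · g = 3x + x^2 + x^3


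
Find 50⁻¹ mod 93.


Use the extended Euclidean algorithm to write 1 = 50·s + 93·t; then s mod 93 is the inverse.
Euclidean algorithm:
  50 = 0·93 + 50
  93 = 1·50 + 43
  50 = 1·43 + 7
  43 = 6·7 + 1
  7 = 7·1 + 0
gcd(50,93) = 1
Back-substitution gives: 50·(-13) + 93·(7) = 1
So 50⁻¹ ≡ -13 ≡ 80 (mod 93)
Check: 50 × 80 = 4000 ≡ 1 (mod 93) ✓

50⁻¹ ≡ 80 (mod 93)


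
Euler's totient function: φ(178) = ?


Factor n: 178 = 2 × 89
φ(n) = n · ∏(1 - 1/p) over distinct primes p | n
φ(178) = 178 · (1 - 1/2) · (1 - 1/89) = 88

φ(178) = 88


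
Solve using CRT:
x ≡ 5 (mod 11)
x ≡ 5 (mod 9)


m₁ = 11, m₂ = 9, gcd = 1, so CRT applies. M = m₁·m₂ = 99
Let M₁ = M/m₁ = 9, M₂ = M/m₂ = 11
Find y₁ ≡ M₁⁻¹ (mod m₁): 9⁻¹ ≡ 5 (mod 11)
Find y₂ ≡ M₂⁻¹ (mod m₂): 11⁻¹ ≡ 5 (mod 9)
x = a₁·M₁·y₁ + a₂·M₂·y₂ = 5·9·5 + 5·11·5 = 500
Reduce mod 99: x ≡ 5
Check: 5 mod 11 = 5 ✓, 5 mod 9 = 5 ✓

x ≡ 5 (mod 99)


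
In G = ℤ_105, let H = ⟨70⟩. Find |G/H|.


|⟨70⟩| = n / gcd(70, 105) = 105 / 35 = 3
H is normal (ℤ_105 is abelian).
|G/H| = |G| / |H| = 105 / 3 = 35

|G/H| = 35


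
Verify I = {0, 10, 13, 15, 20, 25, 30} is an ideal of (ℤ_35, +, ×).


Check ideal conditions for I = {0, 10, 13, 15, 20, 25, 30} in ℤ_35:
(1) I is an additive subgroup? No
(2) For r ∈ ℤ_35 and a ∈ I: r·a ∈ I? No  [counterexample: r=2, a=13, r·a mod 35 = 26 ∉ I]

No, I is not an ideal of ℤ_35


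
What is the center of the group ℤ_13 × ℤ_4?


Z(G) = {g ∈ G | gx = xg for all x ∈ G}
Direct product of abelian groups is abelian, so Z(G) = G

Z(ℤ_13 × ℤ_4) = ℤ_13 × ℤ_4


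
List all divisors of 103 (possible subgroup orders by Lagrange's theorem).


Lagrange's theorem: |H| divides |G|
|G| = 103
Divisors of 103: 1, 103

Possible subgroup orders: {1, 103}


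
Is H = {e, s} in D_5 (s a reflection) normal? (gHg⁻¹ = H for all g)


H = {e, s} in D_5 (s a reflection)
r·s·r⁻¹ = sr⁻² ≠ s for n ≥ 3, so {e, s} is not closed under conjugation

No, not a normal subgroup


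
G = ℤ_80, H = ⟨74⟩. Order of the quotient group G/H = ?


|⟨74⟩| = n / gcd(74, 80) = 80 / 2 = 40
H is normal (ℤ_80 is abelian).
|G/H| = |G| / |H| = 80 / 40 = 2

|G/H| = 2


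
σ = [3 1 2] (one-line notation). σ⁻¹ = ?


To find σ⁻¹, swap domain and range:
σ(1) = 3 → σ⁻¹(3) = 1
σ(2) = 1 → σ⁻¹(1) = 2
σ(3) = 2 → σ⁻¹(2) = 3

σ⁻¹ = [2 3 1]


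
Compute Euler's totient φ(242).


Factor n: 242 = 2 × 11^2
φ(n) = n · ∏(1 - 1/p) over distinct primes p | n
φ(242) = 242 · (1 - 1/2) · (1 - 1/11) = 110

φ(242) = 110


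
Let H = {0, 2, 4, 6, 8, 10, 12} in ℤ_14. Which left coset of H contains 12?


12 + H = {12 + h (mod 14) : h ∈ H}
12+0=12, 12+2=0, 12+4=2, 12+6=4, 12+8=6, 12+10=8, 12+12=10
12 + H = {0, 2, 4, 6, 8, 10, 12} = 0 + H

12 + H = {0, 2, 4, 6, 8, 10, 12}


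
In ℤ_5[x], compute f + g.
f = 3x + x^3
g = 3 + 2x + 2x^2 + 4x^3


Add coefficients mod 5:
x^0: 0 + 3 = 3 (mod 5)
x^1: 3 + 2 = 0 (mod 5)
x^2: 0 + 2 = 2 (mod 5)
x^3: 1 + 4 = 0 (mod 5)
Result: 3 + 2x^2

f + g = 3 + 2x^2


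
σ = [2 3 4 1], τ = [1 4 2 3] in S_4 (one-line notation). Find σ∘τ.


σ∘τ: apply τ first, then σ
1 →τ 1 →σ 2
2 →τ 4 →σ 1
3 →τ 2 →σ 3
4 →τ 3 →σ 4

σ∘τ = [2 1 3 4]


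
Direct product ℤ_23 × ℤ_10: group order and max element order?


|ℤ_23 × ℤ_10| = 23 × 10 = 230
Max element order = lcm(23,10) = 230
Cyclic? Yes (gcd=1)

|ℤ_23×ℤ_10| = 230, max element order = 230


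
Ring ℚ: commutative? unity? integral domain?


ℚ is a field: commutative, has unity, every nonzero element is a unit (hence an integral domain)
Commutative: Yes
Integral domain: Yes
Has unity: Yes

ℚ: Commutative=Yes, Unity=Yes


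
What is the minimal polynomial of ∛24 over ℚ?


∛24 satisfies x³ - 24 = 0, irreducible over ℚ (no rational root; 24 is not a perfect cube)

Minimal polynomial: x³ - 24


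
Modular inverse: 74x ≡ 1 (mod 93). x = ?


Use the extended Euclidean algorithm to write 1 = 74·s + 93·t; then s mod 93 is the inverse.
Euclidean algorithm:
  74 = 0·93 + 74
  93 = 1·74 + 19
  74 = 3·19 + 17
  19 = 1·17 + 2
  17 = 8·2 + 1
  2 = 2·1 + 0
gcd(74,93) = 1
Back-substitution gives: 74·(44) + 93·(-35) = 1
So 74⁻¹ ≡ 44 ≡ 44 (mod 93)
Check: 74 × 44 = 3256 ≡ 1 (mod 93) ✓

74⁻¹ ≡ 44 (mod 93)


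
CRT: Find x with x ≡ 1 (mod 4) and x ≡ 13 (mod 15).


m₁ = 4, m₂ = 15, gcd = 1, so CRT applies. M = m₁·m₂ = 60
Let M₁ = M/m₁ = 15, M₂ = M/m₂ = 4
Find y₁ ≡ M₁⁻¹ (mod m₁): 15⁻¹ ≡ 3 (mod 4)
Find y₂ ≡ M₂⁻¹ (mod m₂): 4⁻¹ ≡ 4 (mod 15)
x = a₁·M₁·y₁ + a₂·M₂·y₂ = 1·15·3 + 13·4·4 = 253
Reduce mod 60: x ≡ 13
Check: 13 mod 4 = 1 ✓, 13 mod 15 = 13 ✓

x ≡ 13 (mod 60)


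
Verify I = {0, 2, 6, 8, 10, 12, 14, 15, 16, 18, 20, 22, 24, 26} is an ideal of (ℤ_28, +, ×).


Check ideal conditions for I = {0, 2, 6, 8, 10, 12, 14, 15, 16, 18, 20, 22, 24, 26} in ℤ_28:
(1) I is an additive subgroup? No
(2) For r ∈ ℤ_28 and a ∈ I: r·a ∈ I? No  [counterexample: r=2, a=2, r·a mod 28 = 4 ∉ I]

No, I is not an ideal of ℤ_28


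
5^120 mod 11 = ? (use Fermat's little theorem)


Fermat's little theorem: if p is prime and gcd(a,p)=1, then a^(p-1) ≡ 1 (mod p)
p = 11 is prime, gcd(5,11) = 1
Reduce exponent: 120 mod 10 = 0
So 5^120 ≡ 5^0 (mod 11)
5^0 = 1

5^120 ≡ 1 (mod 11)


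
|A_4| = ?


|A_n| = n!/2 (even permutations)
|A_4| = 4!/2 = 24/2 = 12

|A_4| = 12


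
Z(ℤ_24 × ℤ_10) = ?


Z(G) = {g ∈ G | gx = xg for all x ∈ G}
Direct product of abelian groups is abelian, so Z(G) = G

Z(ℤ_24 × ℤ_10) = ℤ_24 × ℤ_10


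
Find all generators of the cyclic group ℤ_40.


g generates ℤ_n iff gcd(g,n) = 1
Prime factors of 40: 2, 5
Generators are g ∈ {1,...,39} not divisible by any of these primes.
Generators: {1, 3, 7, 9, 11, 13, 17, 19, 21, 23, 27, 29, 31, 33, 37, 39}
Number of generators = φ(40) = 16

Generators of ℤ_40 = {1, 3, 7, 9, 11, 13, 17, 19, 21, 23, 27, 29, 31, 33, 37, 39}


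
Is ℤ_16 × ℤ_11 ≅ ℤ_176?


Comparing ℤ_16 × ℤ_11 and ℤ_176:
gcd(16,11) = 1, so ℤ_16 × ℤ_11 ≅ ℤ_176 (CRT)

Yes, ℤ_16 × ℤ_11 ≅ ℤ_176


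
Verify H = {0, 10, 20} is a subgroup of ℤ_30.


Subgroup test for H = {0, 10, 20} in (ℤ_30, +):
(1) 0 ∈ H? Yes
(2) Closure: for all a,b ∈ H, (a+b) mod 30 ∈ H? Yes
(3) Inverses: for all a ∈ H, -a mod 30 ∈ H? Yes

Yes, H is a subgroup of ℤ_30


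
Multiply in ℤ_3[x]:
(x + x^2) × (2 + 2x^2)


Expand and collect like terms; reduce coefficients mod 3:
x^0: 0·2 = 0 ≡ 0 (mod 3)
x^1: 0·0 + 1·2 = 2 ≡ 2 (mod 3)
x^2: 0·2 + 1·0 + 1·2 = 2 ≡ 2 (mod 3)
x^3: 1·2 + 1·0 = 2 ≡ 2 (mod 3)
x^4: 1·2 = 2 ≡ 2 (mod 3)
Result: 2x + 2x^2 + 2x^3 + 2x^4

f · g = 2x + 2x^2 + 2x^3 + 2x^4


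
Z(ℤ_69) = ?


Z(G) = {g ∈ G | gx = xg for all x ∈ G}
ℤ_69 is abelian, so Z(G) = G

Z(ℤ_69) = ℤ_69


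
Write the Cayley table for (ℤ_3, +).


Elements: {0, 1, 2}
Operation: addition mod 3
Entry (a, b) = (a + b) mod 3

Cayley table:
  | 0 | 1 | 2
0 | 0 | 1 | 2
1 | 1 | 2 | 0
2 | 2 | 0 | 1


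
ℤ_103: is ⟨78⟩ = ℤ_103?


g generates ℤ_n iff gcd(g, n) = 1
gcd(78, 103) = 1
Since gcd = 1, 78 is a generator.

Yes, 78 generates ℤ_103


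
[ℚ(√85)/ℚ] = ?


√85 has minimal polynomial x² - 85 (irreducible over ℚ since 85 is squarefree)

[ℚ(√85)/ℚ] = 2


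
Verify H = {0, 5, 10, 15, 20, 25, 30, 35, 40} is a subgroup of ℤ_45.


Subgroup test for H = {0, 5, 10, 15, 20, 25, 30, 35, 40} in (ℤ_45, +):
(1) 0 ∈ H? Yes
(2) Closure: for all a,b ∈ H, (a+b) mod 45 ∈ H? Yes
(3) Inverses: for all a ∈ H, -a mod 45 ∈ H? Yes

Yes, H is a subgroup of ℤ_45


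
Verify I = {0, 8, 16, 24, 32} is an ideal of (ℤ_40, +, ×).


Check ideal conditions for I = {0, 8, 16, 24, 32} in ℤ_40:
(1) I is an additive subgroup? Yes
(2) For r ∈ ℤ_40 and a ∈ I: r·a ∈ I? Yes

Yes, I is an ideal of ℤ_40


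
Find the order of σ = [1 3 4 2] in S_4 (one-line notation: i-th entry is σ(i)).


Cycle decomposition: (2 3 4)
Cycle lengths: 3
Order = lcm(3) = 3

ord(σ) = 3


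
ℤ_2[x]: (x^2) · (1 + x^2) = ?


Expand and collect like terms; reduce coefficients mod 2:
x^0: 0·1 = 0 ≡ 0 (mod 2)
x^1: 0·0 + 0·1 = 0 ≡ 0 (mod 2)
x^2: 0·1 + 0·0 + 1·1 = 1 ≡ 1 (mod 2)
x^3: 0·1 + 1·0 = 0 ≡ 0 (mod 2)
x^4: 1·1 = 1 ≡ 1 (mod 2)
Result: x^2 + x^4

f · g = x^2 + x^4


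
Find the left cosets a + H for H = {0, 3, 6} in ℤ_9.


H = {0, 3, 6}, |H| = 3
Number of cosets = |G|/|H| = 9/3 = 3
0 + H = {0, 3, 6}
1 + H = {1, 4, 7}
2 + H = {2, 5, 8}

Cosets: 0+H={0,3,6}; 1+H={1,4,7}; 2+H={2,5,8}


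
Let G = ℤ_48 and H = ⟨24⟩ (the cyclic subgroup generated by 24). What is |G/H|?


|⟨24⟩| = n / gcd(24, 48) = 48 / 24 = 2
H is normal (ℤ_48 is abelian).
|G/H| = |G| / |H| = 48 / 2 = 24

|G/H| = 24


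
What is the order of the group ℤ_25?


ℤ_n has n elements.

|ℤ_25| = 25


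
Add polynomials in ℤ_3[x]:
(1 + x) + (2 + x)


Add coefficients mod 3:
x^0: 1 + 2 = 0 (mod 3)
x^1: 1 + 1 = 2 (mod 3)
Result: 2x

f + g = 2x


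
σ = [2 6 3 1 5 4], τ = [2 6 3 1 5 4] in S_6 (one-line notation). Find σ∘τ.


σ∘τ: apply τ first, then σ
1 →τ 2 →σ 6
2 →τ 6 →σ 4
3 →τ 3 →σ 3
4 →τ 1 →σ 2
5 →τ 5 →σ 5
6 →τ 4 →σ 1

σ∘τ = [6 4 3 2 5 1]


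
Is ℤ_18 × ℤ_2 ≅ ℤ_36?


Comparing ℤ_18 × ℤ_2 and ℤ_36:
gcd(18,2) = 2 ≠ 1. Max element order in ℤ_18×ℤ_2 is lcm(18,2) = 18 < 36, so it has no element of order 36

No, ℤ_18 × ℤ_2 ≇ ℤ_36


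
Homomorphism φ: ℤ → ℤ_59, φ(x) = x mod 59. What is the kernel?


Kernel = preimage of identity
ker(φ) = {x ∈ ℤ : x ≡ 0 (mod 59)} = 59ℤ = {0, ±59, ±118, ...}

ker(φ) = 59ℤ


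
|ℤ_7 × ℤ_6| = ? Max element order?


|ℤ_7 × ℤ_6| = 7 × 6 = 42
Max element order = lcm(7,6) = 42
Cyclic? Yes (gcd=1)

|ℤ_7×ℤ_6| = 42, max element order = 42


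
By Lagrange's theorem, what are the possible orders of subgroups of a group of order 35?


Lagrange's theorem: |H| divides |G|
|G| = 35
Divisors of 35: 1, 5, 7, 35

Possible subgroup orders: {1, 5, 7, 35}


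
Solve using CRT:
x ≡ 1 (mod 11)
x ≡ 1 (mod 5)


m₁ = 11, m₂ = 5, gcd = 1, so CRT applies. M = m₁·m₂ = 55
Let M₁ = M/m₁ = 5, M₂ = M/m₂ = 11
Find y₁ ≡ M₁⁻¹ (mod m₁): 5⁻¹ ≡ 9 (mod 11)
Find y₂ ≡ M₂⁻¹ (mod m₂): 11⁻¹ ≡ 1 (mod 5)
x = a₁·M₁·y₁ + a₂·M₂·y₂ = 1·5·9 + 1·11·1 = 56
Reduce mod 55: x ≡ 1
Check: 1 mod 11 = 1 ✓, 1 mod 5 = 1 ✓

x ≡ 1 (mod 55)


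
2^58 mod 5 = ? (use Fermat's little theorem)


Fermat's little theorem: if p is prime and gcd(a,p)=1, then a^(p-1) ≡ 1 (mod p)
p = 5 is prime, gcd(2,5) = 1
Reduce exponent: 58 mod 4 = 2
So 2^58 ≡ 2^2 (mod 5)
2^2 mod 5 = 4

2^58 ≡ 4 (mod 5)


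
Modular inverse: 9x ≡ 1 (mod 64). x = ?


Use the extended Euclidean algorithm to write 1 = 9·s + 64·t; then s mod 64 is the inverse.
Euclidean algorithm:
  9 = 0·64 + 9
  64 = 7·9 + 1
  9 = 9·1 + 0
gcd(9,64) = 1
Back-substitution gives: 9·(-7) + 64·(1) = 1
So 9⁻¹ ≡ -7 ≡ 57 (mod 64)
Check: 9 × 57 = 513 ≡ 1 (mod 64) ✓

9⁻¹ ≡ 57 (mod 64)


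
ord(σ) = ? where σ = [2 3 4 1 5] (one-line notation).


Cycle decomposition: (1 2 3 4)
Cycle lengths: 4
Order = lcm(4) = 4

ord(σ) = 4


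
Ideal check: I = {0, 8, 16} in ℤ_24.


Check ideal conditions for I = {0, 8, 16} in ℤ_24:
(1) I is an additive subgroup? Yes
(2) For r ∈ ℤ_24 and a ∈ I: r·a ∈ I? Yes

Yes, I is an ideal of ℤ_24


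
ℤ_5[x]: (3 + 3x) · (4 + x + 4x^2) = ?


Expand and collect like terms; reduce coefficients mod 5:
x^0: 3·4 = 12 ≡ 2 (mod 5)
x^1: 3·1 + 3·4 = 15 ≡ 0 (mod 5)
x^2: 3·4 + 3·1 = 15 ≡ 0 (mod 5)
x^3: 3·4 = 12 ≡ 2 (mod 5)
Result: 2 + 2x^3

f · g = 2 + 2x^3


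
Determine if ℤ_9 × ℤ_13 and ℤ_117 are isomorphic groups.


Comparing ℤ_9 × ℤ_13 and ℤ_117:
gcd(9,13) = 1, so ℤ_9 × ℤ_13 ≅ ℤ_117 (CRT)

Yes, ℤ_9 × ℤ_13 ≅ ℤ_117


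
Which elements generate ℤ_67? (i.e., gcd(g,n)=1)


g generates ℤ_n iff gcd(g,n) = 1
Prime factors of 67: 67
Generators are g ∈ {1,...,66} not divisible by any of these primes.
Generators: {1, 2, 3, 4, 5, 6, 7, 8, 9, 10, 11, 12, 13, 14, 15, 16, 17, 18, 19, 20, 21, 22, 23, 24, 25, 26, 27, 28, 29, 30, 31, 32, 33, 34, 35, 36, 37, 38, 39, 40, 41, 42, 43, 44, 45, 46, 47, 48, 49, 50, 51, 52, 53, 54, 55, 56, 57, 58, 59, 60, 61, 62, 63, 64, 65, 66}
Number of generators = φ(67) = 66

Generators of ℤ_67 = {1, 2, 3, 4, 5, 6, 7, 8, 9, 10, 11, 12, 13, 14, 15, 16, 17, 18, 19, 20, 21, 22, 23, 24, 25, 26, 27, 28, 29, 30, 31, 32, 33, 34, 35, 36, 37, 38, 39, 40, 41, 42, 43, 44, 45, 46, 47, 48, 49, 50, 51, 52, 53, 54, 55, 56, 57, 58, 59, 60, 61, 62, 63, 64, 65, 66}


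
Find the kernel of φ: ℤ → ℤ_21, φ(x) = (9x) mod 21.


Kernel = preimage of identity
ker(φ) = {x ∈ ℤ : 9x ≡ 0 (mod 21)}. gcd(9,21) = 3, so 9x ≡ 0 (mod 21) ⟺ x ≡ 0 (mod 21/3 = 7). Hence ker(φ) = 7ℤ

ker(φ) = 7ℤ


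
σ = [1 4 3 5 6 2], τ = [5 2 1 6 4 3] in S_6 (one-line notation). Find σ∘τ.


σ∘τ: apply τ first, then σ
1 →τ 5 →σ 6
2 →τ 2 →σ 4
3 →τ 1 →σ 1
4 →τ 6 →σ 2
5 →τ 4 →σ 5
6 →τ 3 →σ 3

σ∘τ = [6 4 1 2 5 3]


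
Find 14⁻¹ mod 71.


Use the extended Euclidean algorithm to write 1 = 14·s + 71·t; then s mod 71 is the inverse.
Euclidean algorithm:
  14 = 0·71 + 14
  71 = 5·14 + 1
  14 = 14·1 + 0
gcd(14,71) = 1
Back-substitution gives: 14·(-5) + 71·(1) = 1
So 14⁻¹ ≡ -5 ≡ 66 (mod 71)
Check: 14 × 66 = 924 ≡ 1 (mod 71) ✓

14⁻¹ ≡ 66 (mod 71)


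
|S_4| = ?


|S_n| = n! (number of permutations of n symbols)
|S_4| = 4! = 24

|S_4| = 24


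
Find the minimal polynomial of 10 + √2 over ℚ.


Let α = 10 + √2. Then α - 10 = √2, so (α - 10)² = 2, giving α² - 20α + 98 = 0. Degree 2 and α ∉ ℚ, so this is the minimal polynomial.

Minimal polynomial: x² - 20x + 98


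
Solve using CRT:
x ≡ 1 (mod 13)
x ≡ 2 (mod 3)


m₁ = 13, m₂ = 3, gcd = 1, so CRT applies. M = m₁·m₂ = 39
Let M₁ = M/m₁ = 3, M₂ = M/m₂ = 13
Find y₁ ≡ M₁⁻¹ (mod m₁): 3⁻¹ ≡ 9 (mod 13)
Find y₂ ≡ M₂⁻¹ (mod m₂): 13⁻¹ ≡ 1 (mod 3)
x = a₁·M₁·y₁ + a₂·M₂·y₂ = 1·3·9 + 2·13·1 = 53
Reduce mod 39: x ≡ 14
Check: 14 mod 13 = 1 ✓, 14 mod 3 = 2 ✓

x ≡ 14 (mod 39)


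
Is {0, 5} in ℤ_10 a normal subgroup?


H = {0, 5} in ℤ_10
ℤ_10 is abelian; every subgroup of an abelian group is normal

Yes, normal subgroup


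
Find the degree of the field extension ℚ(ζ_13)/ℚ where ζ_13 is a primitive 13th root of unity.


[ℚ(ζ_n):ℚ] = deg Φ_n(x) = φ(n). Here φ(13) = 12

[ℚ(ζ_13)/ℚ where ζ_13 is a primitive 13th root of unity] = 12


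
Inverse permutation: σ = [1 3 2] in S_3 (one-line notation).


To find σ⁻¹, swap domain and range:
σ(1) = 1 → σ⁻¹(1) = 1
σ(2) = 3 → σ⁻¹(3) = 2
σ(3) = 2 → σ⁻¹(2) = 3

σ⁻¹ = [1 3 2]


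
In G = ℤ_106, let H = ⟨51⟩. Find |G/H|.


|⟨51⟩| = n / gcd(51, 106) = 106 / 1 = 106
H is normal (ℤ_106 is abelian).
|G/H| = |G| / |H| = 106 / 106 = 1

|G/H| = 1


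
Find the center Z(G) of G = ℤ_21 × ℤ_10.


Z(G) = {g ∈ G | gx = xg for all x ∈ G}
Direct product of abelian groups is abelian, so Z(G) = G

Z(ℤ_21 × ℤ_10) = ℤ_21 × ℤ_10


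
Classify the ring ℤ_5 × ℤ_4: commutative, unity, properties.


Direct product ring; commutative with unity (1,1); but (1,0)·(0,1) = (0,0) gives zero divisors, so not an integral domain
Commutative: Yes
Integral domain: No
Has unity: Yes

ℤ_5 × ℤ_4: Commutative=Yes, Unity=Yes


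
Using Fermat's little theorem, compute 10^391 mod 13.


Fermat's little theorem: if p is prime and gcd(a,p)=1, then a^(p-1) ≡ 1 (mod p)
p = 13 is prime, gcd(10,13) = 1
Reduce exponent: 391 mod 12 = 7
So 10^391 ≡ 10^7 (mod 13)
10^7 mod 13 = 10

10^391 ≡ 10 (mod 13)


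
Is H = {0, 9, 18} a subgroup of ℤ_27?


Subgroup test for H = {0, 9, 18} in (ℤ_27, +):
(1) 0 ∈ H? Yes
(2) Closure: for all a,b ∈ H, (a+b) mod 27 ∈ H? Yes
(3) Inverses: for all a ∈ H, -a mod 27 ∈ H? Yes

Yes, H is a subgroup of ℤ_27


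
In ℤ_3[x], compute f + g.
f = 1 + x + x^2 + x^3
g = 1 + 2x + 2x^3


Add coefficients mod 3:
x^0: 1 + 1 = 2 (mod 3)
x^1: 1 + 2 = 0 (mod 3)
x^2: 1 + 0 = 1 (mod 3)
x^3: 1 + 2 = 0 (mod 3)
Result: 2 + x^2

f + g = 2 + x^2


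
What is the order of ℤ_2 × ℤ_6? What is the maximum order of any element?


|ℤ_2 × ℤ_6| = 2 × 6 = 12
Max element order = lcm(2,6) = 6
Cyclic? No (gcd=2)

|ℤ_2×ℤ_6| = 12, max element order = 6


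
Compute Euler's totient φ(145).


Factor n: 145 = 5 × 29
φ(n) = n · ∏(1 - 1/p) over distinct primes p | n
φ(145) = 145 · (1 - 1/5) · (1 - 1/29) = 112

φ(145) = 112


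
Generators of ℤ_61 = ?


g generates ℤ_n iff gcd(g,n) = 1
Prime factors of 61: 61
Generators are g ∈ {1,...,60} not divisible by any of these primes.
Generators: {1, 2, 3, 4, 5, 6, 7, 8, 9, 10, 11, 12, 13, 14, 15, 16, 17, 18, 19, 20, 21, 22, 23, 24, 25, 26, 27, 28, 29, 30, 31, 32, 33, 34, 35, 36, 37, 38, 39, 40, 41, 42, 43, 44, 45, 46, 47, 48, 49, 50, 51, 52, 53, 54, 55, 56, 57, 58, 59, 60}
Number of generators = φ(61) = 60

Generators of ℤ_61 = {1, 2, 3, 4, 5, 6, 7, 8, 9, 10, 11, 12, 13, 14, 15, 16, 17, 18, 19, 20, 21, 22, 23, 24, 25, 26, 27, 28, 29, 30, 31, 32, 33, 34, 35, 36, 37, 38, 39, 40, 41, 42, 43, 44, 45, 46, 47, 48, 49, 50, 51, 52, 53, 54, 55, 56, 57, 58, 59, 60}


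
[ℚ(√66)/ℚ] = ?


√66 has minimal polynomial x² - 66 (irreducible over ℚ since 66 is squarefree)

[ℚ(√66)/ℚ] = 2


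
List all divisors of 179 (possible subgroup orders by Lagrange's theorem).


Lagrange's theorem: |H| divides |G|
|G| = 179
Divisors of 179: 1, 179

Possible subgroup orders: {1, 179}


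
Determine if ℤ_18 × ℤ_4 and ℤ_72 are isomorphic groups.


Comparing ℤ_18 × ℤ_4 and ℤ_72:
gcd(18,4) = 2 ≠ 1. Max element order in ℤ_18×ℤ_4 is lcm(18,4) = 36 < 72, so it has no element of order 72

No, ℤ_18 × ℤ_4 ≇ ℤ_72


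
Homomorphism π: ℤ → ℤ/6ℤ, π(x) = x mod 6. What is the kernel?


Kernel = preimage of identity
ker(π) = multiples of 6 = 6ℤ

ker(π) = 6ℤ


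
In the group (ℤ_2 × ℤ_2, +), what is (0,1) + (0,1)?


Operation: componentwise addition mod (2, 2)
(0,1) + (0,1) = ((a₁+b₁) mod 2, (a₂+b₂) mod 2) with a = (0,1), b = (0,1)

(0,1) + (0,1) = (0,0)


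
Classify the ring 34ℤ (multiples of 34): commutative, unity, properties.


34ℤ is a commutative ring under +,× but has no multiplicative identity (1 ∉ 34ℤ); it has no zero divisors, but without unity it is not an integral domain
Commutative: Yes
Integral domain: No
Has unity: No

34ℤ (multiples of 34): Commutative=Yes, Unity=No


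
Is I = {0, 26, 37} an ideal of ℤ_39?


Check ideal conditions for I = {0, 26, 37} in ℤ_39:
(1) I is an additive subgroup? No
(2) For r ∈ ℤ_39 and a ∈ I: r·a ∈ I? No  [counterexample: r=2, a=26, r·a mod 39 = 13 ∉ I]

No, I is not an ideal of ℤ_39


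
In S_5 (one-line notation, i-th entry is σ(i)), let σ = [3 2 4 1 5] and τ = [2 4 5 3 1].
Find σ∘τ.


σ∘τ: apply τ first, then σ
1 →τ 2 →σ 2
2 →τ 4 →σ 1
3 →τ 5 →σ 5
4 →τ 3 →σ 4
5 →τ 1 →σ 3

σ∘τ = [2 1 5 4 3]


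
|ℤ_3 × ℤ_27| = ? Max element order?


|ℤ_3 × ℤ_27| = 3 × 27 = 81
Max element order = lcm(3,27) = 27
Cyclic? No (gcd=3)

|ℤ_3×ℤ_27| = 81, max element order = 27


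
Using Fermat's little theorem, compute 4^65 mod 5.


Fermat's little theorem: if p is prime and gcd(a,p)=1, then a^(p-1) ≡ 1 (mod p)
p = 5 is prime, gcd(4,5) = 1
Reduce exponent: 65 mod 4 = 1
So 4^65 ≡ 4^1 (mod 5)
4^1 mod 5 = 4

4^65 ≡ 4 (mod 5)


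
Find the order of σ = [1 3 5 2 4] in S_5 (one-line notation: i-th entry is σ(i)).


Cycle decomposition: (2 3 5 4)
Cycle lengths: 4
Order = lcm(4) = 4

ord(σ) = 4


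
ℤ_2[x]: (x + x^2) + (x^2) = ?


Add coefficients mod 2:
x^0: 0 + 0 = 0 (mod 2)
x^1: 1 + 0 = 1 (mod 2)
x^2: 1 + 1 = 0 (mod 2)
Result: x

f + g = x


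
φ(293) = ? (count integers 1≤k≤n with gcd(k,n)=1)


Factor n: 293 = 293
φ(n) = n · ∏(1 - 1/p) over distinct primes p | n
φ(293) = 293 · (1 - 1/293) = 292

φ(293) = 292


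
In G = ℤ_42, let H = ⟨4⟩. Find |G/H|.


|⟨4⟩| = n / gcd(4, 42) = 42 / 2 = 21
H is normal (ℤ_42 is abelian).
|G/H| = |G| / |H| = 42 / 21 = 2

|G/H| = 2


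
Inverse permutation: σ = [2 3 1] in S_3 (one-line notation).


To find σ⁻¹, swap domain and range:
σ(1) = 2 → σ⁻¹(2) = 1
σ(2) = 3 → σ⁻¹(3) = 2
σ(3) = 1 → σ⁻¹(1) = 3

σ⁻¹ = [3 1 2]


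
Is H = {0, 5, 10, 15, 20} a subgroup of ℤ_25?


Subgroup test for H = {0, 5, 10, 15, 20} in (ℤ_25, +):
(1) 0 ∈ H? Yes
(2) Closure: for all a,b ∈ H, (a+b) mod 25 ∈ H? Yes
(3) Inverses: for all a ∈ H, -a mod 25 ∈ H? Yes

Yes, H is a subgroup of ℤ_25


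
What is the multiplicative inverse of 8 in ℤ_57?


Use the extended Euclidean algorithm to write 1 = 8·s + 57·t; then s mod 57 is the inverse.
Euclidean algorithm:
  8 = 0·57 + 8
  57 = 7·8 + 1
  8 = 8·1 + 0
gcd(8,57) = 1
Back-substitution gives: 8·(-7) + 57·(1) = 1
So 8⁻¹ ≡ -7 ≡ 50 (mod 57)
Check: 8 × 50 = 400 ≡ 1 (mod 57) ✓

8⁻¹ ≡ 50 (mod 57)


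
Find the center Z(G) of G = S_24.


Z(G) = {g ∈ G | gx = xg for all x ∈ G}
S_n is non-abelian for n ≥ 3; Z(S_24) is trivial

Z(S_24) = {e}


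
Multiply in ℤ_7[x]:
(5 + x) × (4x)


Expand and collect like terms; reduce coefficients mod 7:
x^0: 5·0 = 0 ≡ 0 (mod 7)
x^1: 5·4 + 1·0 = 20 ≡ 6 (mod 7)
x^2: 1·4 = 4 ≡ 4 (mod 7)
Result: 6x + 4x^2

f · g = 6x + 4x^2


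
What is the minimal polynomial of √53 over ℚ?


√53 satisfies x² - 53 = 0, irreducible over ℚ since 53 is squarefree

Minimal polynomial: x² - 53


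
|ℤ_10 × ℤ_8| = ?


|A × B| = |A| · |B|
|ℤ_10 × ℤ_8| = 10 × 8 = 80

|ℤ_10 × ℤ_8| = 80


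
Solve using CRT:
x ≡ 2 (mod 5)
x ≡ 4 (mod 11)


m₁ = 5, m₂ = 11, gcd = 1, so CRT applies. M = m₁·m₂ = 55
Let M₁ = M/m₁ = 11, M₂ = M/m₂ = 5
Find y₁ ≡ M₁⁻¹ (mod m₁): 11⁻¹ ≡ 1 (mod 5)
Find y₂ ≡ M₂⁻¹ (mod m₂): 5⁻¹ ≡ 9 (mod 11)
x = a₁·M₁·y₁ + a₂·M₂·y₂ = 2·11·1 + 4·5·9 = 202
Reduce mod 55: x ≡ 37
Check: 37 mod 5 = 2 ✓, 37 mod 11 = 4 ✓

x ≡ 37 (mod 55)


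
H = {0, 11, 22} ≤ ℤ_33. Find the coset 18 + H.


18 + H = {18 + h (mod 33) : h ∈ H}
18+0=18, 18+11=29, 18+22=7
18 + H = {7, 18, 29} = 7 + H

18 + H = {7, 18, 29}


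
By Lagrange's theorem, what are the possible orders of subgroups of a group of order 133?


Lagrange's theorem: |H| divides |G|
|G| = 133
Divisors of 133: 1, 7, 19, 133

Possible subgroup orders: {1, 7, 19, 133}


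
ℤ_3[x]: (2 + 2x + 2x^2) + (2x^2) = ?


Add coefficients mod 3:
x^0: 2 + 0 = 2 (mod 3)
x^1: 2 + 0 = 2 (mod 3)
x^2: 2 + 2 = 1 (mod 3)
Result: 2 + 2x + x^2

f + g = 2 + 2x + x^2


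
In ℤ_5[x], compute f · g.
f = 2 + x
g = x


Expand and collect like terms; reduce coefficients mod 5:
x^0: 2·0 = 0 ≡ 0 (mod 5)
x^1: 2·1 + 1·0 = 2 ≡ 2 (mod 5)
x^2: 1·1 = 1 ≡ 1 (mod 5)
Result: 2x + x^2

f · g = 2x + x^2


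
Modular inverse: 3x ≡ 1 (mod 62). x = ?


Use the extended Euclidean algorithm to write 1 = 3·s + 62·t; then s mod 62 is the inverse.
Euclidean algorithm:
  3 = 0·62 + 3
  62 = 20·3 + 2
  3 = 1·2 + 1
  2 = 2·1 + 0
gcd(3,62) = 1
Back-substitution gives: 3·(21) + 62·(-1) = 1
So 3⁻¹ ≡ 21 ≡ 21 (mod 62)
Check: 3 × 21 = 63 ≡ 1 (mod 62) ✓

3⁻¹ ≡ 21 (mod 62)


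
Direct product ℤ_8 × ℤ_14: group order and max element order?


|ℤ_8 × ℤ_14| = 8 × 14 = 112
Max element order = lcm(8,14) = 56
Cyclic? No (gcd=2)

|ℤ_8×ℤ_14| = 112, max element order = 56


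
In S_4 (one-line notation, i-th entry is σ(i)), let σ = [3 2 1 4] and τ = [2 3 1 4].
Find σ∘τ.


σ∘τ: apply τ first, then σ
1 →τ 2 →σ 2
2 →τ 3 →σ 1
3 →τ 1 →σ 3
4 →τ 4 →σ 4

σ∘τ = [2 1 3 4]


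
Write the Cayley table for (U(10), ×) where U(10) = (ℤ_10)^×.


Elements: {1, 3, 7, 9}
Operation: multiplication mod 10
Entry (a, b) = (a × b) mod 10

Cayley table:
  | 1 | 3 | 7 | 9
1 | 1 | 3 | 7 | 9
3 | 3 | 9 | 1 | 7
7 | 7 | 1 | 9 | 3
9 | 9 | 7 | 3 | 1


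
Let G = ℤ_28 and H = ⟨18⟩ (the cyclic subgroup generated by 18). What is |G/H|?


|⟨18⟩| = n / gcd(18, 28) = 28 / 2 = 14
H is normal (ℤ_28 is abelian).
|G/H| = |G| / |H| = 28 / 14 = 2

|G/H| = 2


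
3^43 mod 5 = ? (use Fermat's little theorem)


Fermat's little theorem: if p is prime and gcd(a,p)=1, then a^(p-1) ≡ 1 (mod p)
p = 5 is prime, gcd(3,5) = 1
Reduce exponent: 43 mod 4 = 3
So 3^43 ≡ 3^3 (mod 5)
3^3 mod 5 = 2

3^43 ≡ 2 (mod 5)


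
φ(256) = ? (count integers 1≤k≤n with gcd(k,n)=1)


Factor n: 256 = 2^8
φ(n) = n · ∏(1 - 1/p) over distinct primes p | n
φ(256) = 256 · (1 - 1/2) = 128

φ(256) = 128


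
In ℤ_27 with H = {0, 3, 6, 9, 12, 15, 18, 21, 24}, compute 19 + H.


19 + H = {19 + h (mod 27) : h ∈ H}
19+0=19, 19+3=22, 19+6=25, 19+9=1, 19+12=4, 19+15=7, 19+18=10, 19+21=13, 19+24=16
19 + H = {1, 4, 7, 10, 13, 16, 19, 22, 25} = 1 + H

19 + H = {1, 4, 7, 10, 13, 16, 19, 22, 25}


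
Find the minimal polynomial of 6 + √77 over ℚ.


Let α = 6 + √77. Then α - 6 = √77, so (α - 6)² = 77, giving α² - 12α - 41 = 0. Degree 2 and α ∉ ℚ, so this is the minimal polynomial.

Minimal polynomial: x² - 12x - 41


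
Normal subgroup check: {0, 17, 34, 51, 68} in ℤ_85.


H = {0, 17, 34, 51, 68} in ℤ_85
ℤ_85 is abelian; every subgroup of an abelian group is normal

Yes, normal subgroup


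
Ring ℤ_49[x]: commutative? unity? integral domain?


ℤ_49 has zero divisors (7·7 ≡ 0), and these lift to constant zero divisors in ℤ_49[x]; so not an integral domain
Commutative: Yes
Integral domain: No
Has unity: Yes

ℤ_49[x]: Commutative=Yes, Unity=Yes


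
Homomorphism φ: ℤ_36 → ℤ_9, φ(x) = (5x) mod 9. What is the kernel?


Kernel = preimage of identity
ker(φ) = {x ∈ ℤ_36 : 5x ≡ 0 (mod 9)}. Since 9 | 36, φ is well-defined. The kernel is the cyclic subgroup ⟨9⟩ of ℤ_36 (order 4), i.e. {0, 9, 18, 27}

ker(φ) = {0, 9, 18, 27}


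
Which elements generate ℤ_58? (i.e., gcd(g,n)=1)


g generates ℤ_n iff gcd(g,n) = 1
Prime factors of 58: 2, 29
Generators are g ∈ {1,...,57} not divisible by any of these primes.
Generators: {1, 3, 5, 7, 9, 11, 13, 15, 17, 19, 21, 23, 25, 27, 31, 33, 35, 37, 39, 41, 43, 45, 47, 49, 51, 53, 55, 57}
Number of generators = φ(58) = 28

Generators of ℤ_58 = {1, 3, 5, 7, 9, 11, 13, 15, 17, 19, 21, 23, 25, 27, 31, 33, 35, 37, 39, 41, 43, 45, 47, 49, 51, 53, 55, 57}


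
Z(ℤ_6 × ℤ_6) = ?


Z(G) = {g ∈ G | gx = xg for all x ∈ G}
Direct product of abelian groups is abelian, so Z(G) = G

Z(ℤ_6 × ℤ_6) = ℤ_6 × ℤ_6


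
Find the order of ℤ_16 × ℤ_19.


|A × B| = |A| · |B|
|ℤ_16 × ℤ_19| = 16 × 19 = 304

|ℤ_16 × ℤ_19| = 304


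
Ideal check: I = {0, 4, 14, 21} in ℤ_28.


Check ideal conditions for I = {0, 4, 14, 21} in ℤ_28:
(1) I is an additive subgroup? No
(2) For r ∈ ℤ_28 and a ∈ I: r·a ∈ I? No  [counterexample: r=2, a=4, r·a mod 28 = 8 ∉ I]

No, I is not an ideal of ℤ_28


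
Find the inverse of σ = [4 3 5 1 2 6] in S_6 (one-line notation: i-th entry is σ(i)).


To find σ⁻¹, swap domain and range:
σ(1) = 4 → σ⁻¹(4) = 1
σ(2) = 3 → σ⁻¹(3) = 2
σ(3) = 5 → σ⁻¹(5) = 3
σ(4) = 1 → σ⁻¹(1) = 4
σ(5) = 2 → σ⁻¹(2) = 5
σ(6) = 6 → σ⁻¹(6) = 6

σ⁻¹ = [4 5 2 1 3 6]


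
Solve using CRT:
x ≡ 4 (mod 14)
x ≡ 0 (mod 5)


m₁ = 14, m₂ = 5, gcd = 1, so CRT applies. M = m₁·m₂ = 70
Let M₁ = M/m₁ = 5, M₂ = M/m₂ = 14
Find y₁ ≡ M₁⁻¹ (mod m₁): 5⁻¹ ≡ 3 (mod 14)
Find y₂ ≡ M₂⁻¹ (mod m₂): 14⁻¹ ≡ 4 (mod 5)
x = a₁·M₁·y₁ + a₂·M₂·y₂ = 4·5·3 + 0·14·4 = 60
Reduce mod 70: x ≡ 60
Check: 60 mod 14 = 4 ✓, 60 mod 5 = 0 ✓

x ≡ 60 (mod 70)


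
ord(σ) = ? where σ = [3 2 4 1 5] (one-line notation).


Cycle decomposition: (1 3 4)
Cycle lengths: 3
Order = lcm(3) = 3

ord(σ) = 3


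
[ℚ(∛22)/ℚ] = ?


∛22 has minimal polynomial x³ - 22 (irreducible over ℚ since 22 is not a perfect cube)

[ℚ(∛22)/ℚ] = 3


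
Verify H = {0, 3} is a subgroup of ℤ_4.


Subgroup test for H = {0, 3} in (ℤ_4, +):
(1) 0 ∈ H? Yes
(2) Closure: for all a,b ∈ H, (a+b) mod 4 ∈ H? No  [counterexample: 3 + 3 = 2 ∉ H]
(3) Inverses: for all a ∈ H, -a mod 4 ∈ H? No

No, H is not a subgroup of ℤ_4


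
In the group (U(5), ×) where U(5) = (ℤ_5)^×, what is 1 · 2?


Operation: multiplication mod 5
1 · 2 = (a × b) mod 5 with a = 1, b = 2

1 · 2 = 2


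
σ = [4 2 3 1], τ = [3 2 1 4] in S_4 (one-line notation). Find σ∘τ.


σ∘τ: apply τ first, then σ
1 →τ 3 →σ 3
2 →τ 2 →σ 2
3 →τ 1 →σ 4
4 →τ 4 →σ 1

σ∘τ = [3 2 4 1]


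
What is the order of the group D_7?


|D_n| = 2n (n rotations and n reflections)
|D_7| = 2×7 = 14

|D_7| = 14


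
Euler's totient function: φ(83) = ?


Factor n: 83 = 83
φ(n) = n · ∏(1 - 1/p) over distinct primes p | n
φ(83) = 83 · (1 - 1/83) = 82

φ(83) = 82


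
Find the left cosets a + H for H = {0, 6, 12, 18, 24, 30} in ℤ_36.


H = {0, 6, 12, 18, 24, 30}, |H| = 6
Number of cosets = |G|/|H| = 36/6 = 6
0 + H = {0, 6, 12, 18, 24, 30}
1 + H = {1, 7, 13, 19, 25, 31}
2 + H = {2, 8, 14, 20, 26, 32}
3 + H = {3, 9, 15, 21, 27, 33}
4 + H = {4, 10, 16, 22, 28, 34}
5 + H = {5, 11, 17, 23, 29, 35}

Cosets: 0+H={0,6,12,18,24,30}; 1+H={1,7,13,19,25,31}; 2+H={2,8,14,20,26,32}; 3+H={3,9,15,21,27,33}; 4+H={4,10,16,22,28,34}; 5+H={5,11,17,23,29,35}


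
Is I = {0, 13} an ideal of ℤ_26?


Check ideal conditions for I = {0, 13} in ℤ_26:
(1) I is an additive subgroup? Yes
(2) For r ∈ ℤ_26 and a ∈ I: r·a ∈ I? Yes

Yes, I is an ideal of ℤ_26


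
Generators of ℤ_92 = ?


g generates ℤ_n iff gcd(g,n) = 1
Prime factors of 92: 2, 23
Generators are g ∈ {1,...,91} not divisible by any of these primes.
Generators: {1, 3, 5, 7, 9, 11, 13, 15, 17, 19, 21, 25, 27, 29, 31, 33, 35, 37, 39, 41, 43, 45, 47, 49, 51, 53, 55, 57, 59, 61, 63, 65, 67, 71, 73, 75, 77, 79, 81, 83, 85, 87, 89, 91}
Number of generators = φ(92) = 44

Generators of ℤ_92 = {1, 3, 5, 7, 9, 11, 13, 15, 17, 19, 21, 25, 27, 29, 31, 33, 35, 37, 39, 41, 43, 45, 47, 49, 51, 53, 55, 57, 59, 61, 63, 65, 67, 71, 73, 75, 77, 79, 81, 83, 85, 87, 89, 91}
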